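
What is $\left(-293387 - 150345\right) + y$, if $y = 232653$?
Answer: $-211079$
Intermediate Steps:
$\left(-293387 - 150345\right) + y = \left(-293387 - 150345\right) + 232653 = -443732 + 232653 = -211079$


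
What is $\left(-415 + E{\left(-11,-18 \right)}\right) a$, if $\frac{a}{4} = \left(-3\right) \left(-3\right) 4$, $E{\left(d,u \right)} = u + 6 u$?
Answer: $-77904$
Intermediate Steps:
$E{\left(d,u \right)} = 7 u$
$a = 144$ ($a = 4 \left(-3\right) \left(-3\right) 4 = 4 \cdot 9 \cdot 4 = 4 \cdot 36 = 144$)
$\left(-415 + E{\left(-11,-18 \right)}\right) a = \left(-415 + 7 \left(-18\right)\right) 144 = \left(-415 - 126\right) 144 = \left(-541\right) 144 = -77904$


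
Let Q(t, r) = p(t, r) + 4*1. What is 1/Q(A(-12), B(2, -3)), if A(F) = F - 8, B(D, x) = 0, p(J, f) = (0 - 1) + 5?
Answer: ⅛ ≈ 0.12500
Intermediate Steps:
p(J, f) = 4 (p(J, f) = -1 + 5 = 4)
A(F) = -8 + F
Q(t, r) = 8 (Q(t, r) = 4 + 4*1 = 4 + 4 = 8)
1/Q(A(-12), B(2, -3)) = 1/8 = ⅛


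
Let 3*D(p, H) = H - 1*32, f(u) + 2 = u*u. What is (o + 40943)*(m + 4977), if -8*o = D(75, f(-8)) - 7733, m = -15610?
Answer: -3564894011/8 ≈ -4.4561e+8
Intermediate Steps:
f(u) = -2 + u**2 (f(u) = -2 + u*u = -2 + u**2)
D(p, H) = -32/3 + H/3 (D(p, H) = (H - 1*32)/3 = (H - 32)/3 = (-32 + H)/3 = -32/3 + H/3)
o = 7723/8 (o = -((-32/3 + (-2 + (-8)**2)/3) - 7733)/8 = -((-32/3 + (-2 + 64)/3) - 7733)/8 = -((-32/3 + (1/3)*62) - 7733)/8 = -((-32/3 + 62/3) - 7733)/8 = -(10 - 7733)/8 = -1/8*(-7723) = 7723/8 ≈ 965.38)
(o + 40943)*(m + 4977) = (7723/8 + 40943)*(-15610 + 4977) = (335267/8)*(-10633) = -3564894011/8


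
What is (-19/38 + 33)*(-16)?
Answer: -520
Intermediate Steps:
(-19/38 + 33)*(-16) = (-19*1/38 + 33)*(-16) = (-½ + 33)*(-16) = (65/2)*(-16) = -520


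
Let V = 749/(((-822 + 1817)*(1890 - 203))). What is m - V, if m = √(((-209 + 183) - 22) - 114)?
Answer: -107/239795 + 9*I*√2 ≈ -0.00044621 + 12.728*I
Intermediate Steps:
V = 107/239795 (V = 749/((995*1687)) = 749/1678565 = 749*(1/1678565) = 107/239795 ≈ 0.00044621)
m = 9*I*√2 (m = √((-26 - 22) - 114) = √(-48 - 114) = √(-162) = 9*I*√2 ≈ 12.728*I)
m - V = 9*I*√2 - 1*107/239795 = 9*I*√2 - 107/239795 = -107/239795 + 9*I*√2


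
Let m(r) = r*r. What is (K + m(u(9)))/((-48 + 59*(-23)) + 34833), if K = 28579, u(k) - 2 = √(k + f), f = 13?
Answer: 28605/33428 + √22/8357 ≈ 0.85628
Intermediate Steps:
u(k) = 2 + √(13 + k) (u(k) = 2 + √(k + 13) = 2 + √(13 + k))
m(r) = r²
(K + m(u(9)))/((-48 + 59*(-23)) + 34833) = (28579 + (2 + √(13 + 9))²)/((-48 + 59*(-23)) + 34833) = (28579 + (2 + √22)²)/((-48 - 1357) + 34833) = (28579 + (2 + √22)²)/(-1405 + 34833) = (28579 + (2 + √22)²)/33428 = (28579 + (2 + √22)²)*(1/33428) = 28579/33428 + (2 + √22)²/33428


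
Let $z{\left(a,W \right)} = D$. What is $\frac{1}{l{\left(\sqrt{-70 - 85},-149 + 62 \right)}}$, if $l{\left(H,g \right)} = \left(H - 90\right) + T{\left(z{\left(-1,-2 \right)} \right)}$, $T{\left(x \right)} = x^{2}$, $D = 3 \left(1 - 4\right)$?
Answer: $- \frac{9}{236} - \frac{i \sqrt{155}}{236} \approx -0.038136 - 0.052754 i$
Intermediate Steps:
$D = -9$ ($D = 3 \left(-3\right) = -9$)
$z{\left(a,W \right)} = -9$
$l{\left(H,g \right)} = -9 + H$ ($l{\left(H,g \right)} = \left(H - 90\right) + \left(-9\right)^{2} = \left(-90 + H\right) + 81 = -9 + H$)
$\frac{1}{l{\left(\sqrt{-70 - 85},-149 + 62 \right)}} = \frac{1}{-9 + \sqrt{-70 - 85}} = \frac{1}{-9 + \sqrt{-155}} = \frac{1}{-9 + i \sqrt{155}}$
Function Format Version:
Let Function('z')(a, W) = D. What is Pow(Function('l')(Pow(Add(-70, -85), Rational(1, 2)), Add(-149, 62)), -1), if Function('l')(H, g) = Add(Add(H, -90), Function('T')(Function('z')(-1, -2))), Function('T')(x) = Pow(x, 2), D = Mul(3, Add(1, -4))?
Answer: Add(Rational(-9, 236), Mul(Rational(-1, 236), I, Pow(155, Rational(1, 2)))) ≈ Add(-0.038136, Mul(-0.052754, I))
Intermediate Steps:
D = -9 (D = Mul(3, -3) = -9)
Function('z')(a, W) = -9
Function('l')(H, g) = Add(-9, H) (Function('l')(H, g) = Add(Add(H, -90), Pow(-9, 2)) = Add(Add(-90, H), 81) = Add(-9, H))
Pow(Function('l')(Pow(Add(-70, -85), Rational(1, 2)), Add(-149, 62)), -1) = Pow(Add(-9, Pow(Add(-70, -85), Rational(1, 2))), -1) = Pow(Add(-9, Pow(-155, Rational(1, 2))), -1) = Pow(Add(-9, Mul(I, Pow(155, Rational(1, 2)))), -1)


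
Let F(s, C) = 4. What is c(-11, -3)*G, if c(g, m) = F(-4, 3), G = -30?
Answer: -120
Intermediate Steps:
c(g, m) = 4
c(-11, -3)*G = 4*(-30) = -120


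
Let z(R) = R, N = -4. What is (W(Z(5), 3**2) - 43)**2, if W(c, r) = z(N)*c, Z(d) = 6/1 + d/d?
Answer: 5041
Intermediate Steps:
Z(d) = 7 (Z(d) = 6*1 + 1 = 6 + 1 = 7)
W(c, r) = -4*c
(W(Z(5), 3**2) - 43)**2 = (-4*7 - 43)**2 = (-28 - 43)**2 = (-71)**2 = 5041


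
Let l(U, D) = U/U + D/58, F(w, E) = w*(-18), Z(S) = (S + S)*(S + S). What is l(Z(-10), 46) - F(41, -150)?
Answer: 21454/29 ≈ 739.79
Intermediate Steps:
Z(S) = 4*S² (Z(S) = (2*S)*(2*S) = 4*S²)
F(w, E) = -18*w
l(U, D) = 1 + D/58 (l(U, D) = 1 + D*(1/58) = 1 + D/58)
l(Z(-10), 46) - F(41, -150) = (1 + (1/58)*46) - (-18)*41 = (1 + 23/29) - 1*(-738) = 52/29 + 738 = 21454/29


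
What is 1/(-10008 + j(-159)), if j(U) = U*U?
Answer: 1/15273 ≈ 6.5475e-5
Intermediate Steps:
j(U) = U²
1/(-10008 + j(-159)) = 1/(-10008 + (-159)²) = 1/(-10008 + 25281) = 1/15273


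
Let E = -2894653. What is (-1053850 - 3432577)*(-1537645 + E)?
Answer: 19885181419246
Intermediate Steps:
(-1053850 - 3432577)*(-1537645 + E) = (-1053850 - 3432577)*(-1537645 - 2894653) = -4486427*(-4432298) = 19885181419246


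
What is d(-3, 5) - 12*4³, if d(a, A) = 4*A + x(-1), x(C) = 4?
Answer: -744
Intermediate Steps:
d(a, A) = 4 + 4*A (d(a, A) = 4*A + 4 = 4 + 4*A)
d(-3, 5) - 12*4³ = (4 + 4*5) - 12*4³ = (4 + 20) - 12*64 = 24 - 768 = -744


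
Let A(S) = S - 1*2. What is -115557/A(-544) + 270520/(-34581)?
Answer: 98676223/484134 ≈ 203.82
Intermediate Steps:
A(S) = -2 + S (A(S) = S - 2 = -2 + S)
-115557/A(-544) + 270520/(-34581) = -115557/(-2 - 544) + 270520/(-34581) = -115557/(-546) + 270520*(-1/34581) = -115557*(-1/546) - 270520/34581 = 2963/14 - 270520/34581 = 98676223/484134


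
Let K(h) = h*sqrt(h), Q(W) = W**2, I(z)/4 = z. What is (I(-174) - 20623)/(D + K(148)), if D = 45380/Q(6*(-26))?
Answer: 1471500910620/119994983711327 - 233580697743744*sqrt(37)/119994983711327 ≈ -11.828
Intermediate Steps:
I(z) = 4*z
D = 11345/6084 (D = 45380/((6*(-26))**2) = 45380/((-156)**2) = 45380/24336 = 45380*(1/24336) = 11345/6084 ≈ 1.8647)
K(h) = h**(3/2)
(I(-174) - 20623)/(D + K(148)) = (4*(-174) - 20623)/(11345/6084 + 148**(3/2)) = (-696 - 20623)/(11345/6084 + 296*sqrt(37)) = -21319/(11345/6084 + 296*sqrt(37))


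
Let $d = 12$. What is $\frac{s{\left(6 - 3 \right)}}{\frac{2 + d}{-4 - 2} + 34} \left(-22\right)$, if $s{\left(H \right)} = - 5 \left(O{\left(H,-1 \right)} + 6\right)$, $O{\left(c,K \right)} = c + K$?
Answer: $\frac{528}{19} \approx 27.789$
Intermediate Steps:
$O{\left(c,K \right)} = K + c$
$s{\left(H \right)} = -25 - 5 H$ ($s{\left(H \right)} = - 5 \left(\left(-1 + H\right) + 6\right) = - 5 \left(5 + H\right) = -25 - 5 H$)
$\frac{s{\left(6 - 3 \right)}}{\frac{2 + d}{-4 - 2} + 34} \left(-22\right) = \frac{-25 - 5 \left(6 - 3\right)}{\frac{2 + 12}{-4 - 2} + 34} \left(-22\right) = \frac{-25 - 15}{\frac{14}{-6} + 34} \left(-22\right) = \frac{-25 - 15}{14 \left(- \frac{1}{6}\right) + 34} \left(-22\right) = - \frac{40}{- \frac{7}{3} + 34} \left(-22\right) = - \frac{40}{\frac{95}{3}} \left(-22\right) = \left(-40\right) \frac{3}{95} \left(-22\right) = \left(- \frac{24}{19}\right) \left(-22\right) = \frac{528}{19}$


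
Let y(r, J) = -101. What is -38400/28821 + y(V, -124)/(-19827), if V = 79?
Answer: -252815293/190477989 ≈ -1.3273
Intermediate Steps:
-38400/28821 + y(V, -124)/(-19827) = -38400/28821 - 101/(-19827) = -38400*1/28821 - 101*(-1/19827) = -12800/9607 + 101/19827 = -252815293/190477989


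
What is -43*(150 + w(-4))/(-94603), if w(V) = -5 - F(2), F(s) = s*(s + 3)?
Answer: 5805/94603 ≈ 0.061362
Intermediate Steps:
F(s) = s*(3 + s)
w(V) = -15 (w(V) = -5 - 2*(3 + 2) = -5 - 2*5 = -5 - 1*10 = -5 - 10 = -15)
-43*(150 + w(-4))/(-94603) = -43*(150 - 15)/(-94603) = -43*135*(-1/94603) = -5805*(-1/94603) = 5805/94603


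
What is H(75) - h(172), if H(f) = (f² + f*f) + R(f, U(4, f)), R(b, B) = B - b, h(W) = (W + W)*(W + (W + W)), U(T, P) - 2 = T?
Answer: -166323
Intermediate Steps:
U(T, P) = 2 + T
h(W) = 6*W² (h(W) = (2*W)*(W + 2*W) = (2*W)*(3*W) = 6*W²)
H(f) = 6 - f + 2*f² (H(f) = (f² + f*f) + ((2 + 4) - f) = (f² + f²) + (6 - f) = 2*f² + (6 - f) = 6 - f + 2*f²)
H(75) - h(172) = (6 - 1*75 + 2*75²) - 6*172² = (6 - 75 + 2*5625) - 6*29584 = (6 - 75 + 11250) - 1*177504 = 11181 - 177504 = -166323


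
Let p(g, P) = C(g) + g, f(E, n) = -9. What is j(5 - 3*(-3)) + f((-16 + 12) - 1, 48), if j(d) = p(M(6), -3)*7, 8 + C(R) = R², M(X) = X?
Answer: 229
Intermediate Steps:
C(R) = -8 + R²
p(g, P) = -8 + g + g² (p(g, P) = (-8 + g²) + g = -8 + g + g²)
j(d) = 238 (j(d) = (-8 + 6 + 6²)*7 = (-8 + 6 + 36)*7 = 34*7 = 238)
j(5 - 3*(-3)) + f((-16 + 12) - 1, 48) = 238 - 9 = 229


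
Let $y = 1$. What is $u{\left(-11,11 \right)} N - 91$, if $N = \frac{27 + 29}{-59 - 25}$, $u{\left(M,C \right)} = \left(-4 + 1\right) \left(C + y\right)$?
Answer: $-67$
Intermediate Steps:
$u{\left(M,C \right)} = -3 - 3 C$ ($u{\left(M,C \right)} = \left(-4 + 1\right) \left(C + 1\right) = - 3 \left(1 + C\right) = -3 - 3 C$)
$N = - \frac{2}{3}$ ($N = \frac{56}{-84} = 56 \left(- \frac{1}{84}\right) = - \frac{2}{3} \approx -0.66667$)
$u{\left(-11,11 \right)} N - 91 = \left(-3 - 33\right) \left(- \frac{2}{3}\right) - 91 = \left(-36\right) \left(- \frac{2}{3}\right) - 91 = 24 - 91 = -67$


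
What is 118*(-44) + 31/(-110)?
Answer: -571151/110 ≈ -5192.3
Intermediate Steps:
118*(-44) + 31/(-110) = -5192 + 31*(-1/110) = -5192 - 31/110 = -571151/110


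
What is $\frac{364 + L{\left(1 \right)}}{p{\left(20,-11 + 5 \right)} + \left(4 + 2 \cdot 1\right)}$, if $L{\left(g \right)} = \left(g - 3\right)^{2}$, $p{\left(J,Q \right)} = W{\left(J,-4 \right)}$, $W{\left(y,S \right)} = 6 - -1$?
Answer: $\frac{368}{13} \approx 28.308$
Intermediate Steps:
$W{\left(y,S \right)} = 7$ ($W{\left(y,S \right)} = 6 + 1 = 7$)
$p{\left(J,Q \right)} = 7$
$L{\left(g \right)} = \left(-3 + g\right)^{2}$
$\frac{364 + L{\left(1 \right)}}{p{\left(20,-11 + 5 \right)} + \left(4 + 2 \cdot 1\right)} = \frac{364 + \left(-3 + 1\right)^{2}}{7 + \left(4 + 2 \cdot 1\right)} = \frac{364 + \left(-2\right)^{2}}{7 + \left(4 + 2\right)} = \frac{364 + 4}{7 + 6} = \frac{368}{13}$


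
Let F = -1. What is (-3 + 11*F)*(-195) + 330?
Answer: 3060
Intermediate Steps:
(-3 + 11*F)*(-195) + 330 = (-3 + 11*(-1))*(-195) + 330 = (-3 - 11)*(-195) + 330 = -14*(-195) + 330 = 2730 + 330 = 3060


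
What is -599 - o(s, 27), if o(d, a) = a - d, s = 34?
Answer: -592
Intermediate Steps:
-599 - o(s, 27) = -599 - (27 - 1*34) = -599 - (27 - 34) = -599 - 1*(-7) = -599 + 7 = -592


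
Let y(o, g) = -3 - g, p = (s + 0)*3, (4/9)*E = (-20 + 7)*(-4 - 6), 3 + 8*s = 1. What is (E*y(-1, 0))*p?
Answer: 5265/8 ≈ 658.13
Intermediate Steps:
s = -1/4 (s = -3/8 + (1/8)*1 = -3/8 + 1/8 = -1/4 ≈ -0.25000)
E = 585/2 (E = 9*((-20 + 7)*(-4 - 6))/4 = 9*(-13*(-10))/4 = (9/4)*130 = 585/2 ≈ 292.50)
p = -3/4 (p = (-1/4 + 0)*3 = -1/4*3 = -3/4 ≈ -0.75000)
(E*y(-1, 0))*p = (585*(-3 - 1*0)/2)*(-3/4) = (585*(-3 + 0)/2)*(-3/4) = ((585/2)*(-3))*(-3/4) = -1755/2*(-3/4) = 5265/8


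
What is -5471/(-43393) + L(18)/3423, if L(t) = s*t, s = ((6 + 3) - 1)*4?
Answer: 2081981/7073059 ≈ 0.29435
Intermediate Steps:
s = 32 (s = (9 - 1)*4 = 8*4 = 32)
L(t) = 32*t
-5471/(-43393) + L(18)/3423 = -5471/(-43393) + (32*18)/3423 = -5471*(-1/43393) + 576*(1/3423) = 5471/43393 + 192/1141 = 2081981/7073059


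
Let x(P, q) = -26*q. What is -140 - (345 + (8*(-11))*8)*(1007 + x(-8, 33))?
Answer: 53351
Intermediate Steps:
-140 - (345 + (8*(-11))*8)*(1007 + x(-8, 33)) = -140 - (345 + (8*(-11))*8)*(1007 - 26*33) = -140 - (345 - 88*8)*(1007 - 858) = -140 - (345 - 704)*149 = -140 - (-359)*149 = -140 - 1*(-53491) = -140 + 53491 = 53351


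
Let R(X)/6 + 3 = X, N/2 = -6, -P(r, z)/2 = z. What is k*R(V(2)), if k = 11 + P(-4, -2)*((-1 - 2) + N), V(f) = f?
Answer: 294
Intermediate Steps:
P(r, z) = -2*z
N = -12 (N = 2*(-6) = -12)
R(X) = -18 + 6*X
k = -49 (k = 11 + (-2*(-2))*((-1 - 2) - 12) = 11 + 4*(-3 - 12) = 11 + 4*(-15) = 11 - 60 = -49)
k*R(V(2)) = -49*(-18 + 6*2) = -49*(-18 + 12) = -49*(-6) = 294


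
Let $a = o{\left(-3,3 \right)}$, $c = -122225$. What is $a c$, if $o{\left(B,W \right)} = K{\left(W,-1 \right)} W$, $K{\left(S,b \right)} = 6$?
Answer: $-2200050$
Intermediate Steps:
$o{\left(B,W \right)} = 6 W$
$a = 18$ ($a = 6 \cdot 3 = 18$)
$a c = 18 \left(-122225\right) = -2200050$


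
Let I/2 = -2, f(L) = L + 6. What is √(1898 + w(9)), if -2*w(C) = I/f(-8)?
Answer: √1897 ≈ 43.555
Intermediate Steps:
f(L) = 6 + L
I = -4 (I = 2*(-2) = -4)
w(C) = -1 (w(C) = -(-2)/(6 - 8) = -(-2)/(-2) = -(-2)*(-1)/2 = -½*2 = -1)
√(1898 + w(9)) = √(1898 - 1) = √1897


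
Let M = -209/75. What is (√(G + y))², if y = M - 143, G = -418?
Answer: -42284/75 ≈ -563.79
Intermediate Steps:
M = -209/75 (M = -209*1/75 = -209/75 ≈ -2.7867)
y = -10934/75 (y = -209/75 - 143 = -10934/75 ≈ -145.79)
(√(G + y))² = (√(-418 - 10934/75))² = (√(-42284/75))² = (62*I*√33/15)² = -42284/75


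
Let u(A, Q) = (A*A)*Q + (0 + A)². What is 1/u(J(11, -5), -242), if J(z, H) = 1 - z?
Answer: -1/24100 ≈ -4.1494e-5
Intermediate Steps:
u(A, Q) = A² + Q*A² (u(A, Q) = A²*Q + A² = Q*A² + A² = A² + Q*A²)
1/u(J(11, -5), -242) = 1/((1 - 1*11)²*(1 - 242)) = 1/((1 - 11)²*(-241)) = 1/((-10)²*(-241)) = 1/(100*(-241)) = 1/(-24100) = -1/24100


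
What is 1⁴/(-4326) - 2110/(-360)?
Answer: 152125/25956 ≈ 5.8609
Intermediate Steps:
1⁴/(-4326) - 2110/(-360) = 1*(-1/4326) - 2110*(-1/360) = -1/4326 + 211/36 = 152125/25956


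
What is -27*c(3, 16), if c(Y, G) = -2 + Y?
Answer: -27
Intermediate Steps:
-27*c(3, 16) = -27*(-2 + 3) = -27*1 = -27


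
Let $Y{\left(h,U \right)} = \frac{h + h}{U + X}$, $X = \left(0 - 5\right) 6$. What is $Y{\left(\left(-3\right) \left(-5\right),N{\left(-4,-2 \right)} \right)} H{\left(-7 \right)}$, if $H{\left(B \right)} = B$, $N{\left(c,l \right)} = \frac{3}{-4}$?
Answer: $\frac{280}{41} \approx 6.8293$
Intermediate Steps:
$N{\left(c,l \right)} = - \frac{3}{4}$ ($N{\left(c,l \right)} = 3 \left(- \frac{1}{4}\right) = - \frac{3}{4}$)
$X = -30$ ($X = \left(-5\right) 6 = -30$)
$Y{\left(h,U \right)} = \frac{2 h}{-30 + U}$ ($Y{\left(h,U \right)} = \frac{h + h}{U - 30} = \frac{2 h}{-30 + U}$)
$Y{\left(\left(-3\right) \left(-5\right),N{\left(-4,-2 \right)} \right)} H{\left(-7 \right)} = \frac{2 \left(\left(-3\right) \left(-5\right)\right)}{-30 - \frac{3}{4}} \left(-7\right) = 2 \cdot 15 \frac{1}{- \frac{123}{4}} \left(-7\right) = 2 \cdot 15 \left(- \frac{4}{123}\right) \left(-7\right) = \left(- \frac{40}{41}\right) \left(-7\right) = \frac{280}{41}$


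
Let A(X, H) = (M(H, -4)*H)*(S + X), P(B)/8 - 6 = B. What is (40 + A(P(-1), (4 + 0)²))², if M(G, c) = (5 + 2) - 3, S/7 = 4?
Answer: 19289664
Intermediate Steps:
S = 28 (S = 7*4 = 28)
P(B) = 48 + 8*B
M(G, c) = 4 (M(G, c) = 7 - 3 = 4)
A(X, H) = 4*H*(28 + X) (A(X, H) = (4*H)*(28 + X) = 4*H*(28 + X))
(40 + A(P(-1), (4 + 0)²))² = (40 + 4*(4 + 0)²*(28 + (48 + 8*(-1))))² = (40 + 4*4²*(28 + (48 - 8)))² = (40 + 4*16*(28 + 40))² = (40 + 4*16*68)² = (40 + 4352)² = 4392² = 19289664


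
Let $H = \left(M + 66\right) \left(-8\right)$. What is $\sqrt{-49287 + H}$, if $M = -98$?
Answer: $i \sqrt{49031} \approx 221.43 i$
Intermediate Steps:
$H = 256$ ($H = \left(-98 + 66\right) \left(-8\right) = \left(-32\right) \left(-8\right) = 256$)
$\sqrt{-49287 + H} = \sqrt{-49287 + 256} = \sqrt{-49031} = i \sqrt{49031}$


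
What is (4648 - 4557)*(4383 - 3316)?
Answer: 97097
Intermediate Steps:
(4648 - 4557)*(4383 - 3316) = 91*1067 = 97097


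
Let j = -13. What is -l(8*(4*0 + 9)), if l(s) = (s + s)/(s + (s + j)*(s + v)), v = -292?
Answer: 36/3227 ≈ 0.011156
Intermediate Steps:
l(s) = 2*s/(s + (-292 + s)*(-13 + s)) (l(s) = (s + s)/(s + (s - 13)*(s - 292)) = (2*s)/(s + (-13 + s)*(-292 + s)) = (2*s)/(s + (-292 + s)*(-13 + s)) = 2*s/(s + (-292 + s)*(-13 + s)))
-l(8*(4*0 + 9)) = -2*8*(4*0 + 9)/(3796 + (8*(4*0 + 9))**2 - 2432*(4*0 + 9)) = -2*8*(0 + 9)/(3796 + (8*(0 + 9))**2 - 2432*(0 + 9)) = -2*8*9/(3796 + (8*9)**2 - 2432*9) = -2*72/(3796 + 72**2 - 304*72) = -2*72/(3796 + 5184 - 21888) = -2*72/(-12908) = -2*72*(-1)/12908 = -1*(-36/3227) = 36/3227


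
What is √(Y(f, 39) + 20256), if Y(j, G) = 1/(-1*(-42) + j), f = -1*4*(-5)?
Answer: √77864126/62 ≈ 142.32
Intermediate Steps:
f = 20 (f = -4*(-5) = 20)
Y(j, G) = 1/(42 + j)
√(Y(f, 39) + 20256) = √(1/(42 + 20) + 20256) = √(1/62 + 20256) = √(1255873/62) = √77864126/62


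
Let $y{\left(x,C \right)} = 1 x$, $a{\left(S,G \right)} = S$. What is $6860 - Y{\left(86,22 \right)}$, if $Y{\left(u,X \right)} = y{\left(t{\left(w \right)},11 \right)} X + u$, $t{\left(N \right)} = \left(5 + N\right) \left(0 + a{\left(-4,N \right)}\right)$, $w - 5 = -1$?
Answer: $7566$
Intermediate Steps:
$w = 4$ ($w = 5 - 1 = 4$)
$t{\left(N \right)} = -20 - 4 N$ ($t{\left(N \right)} = \left(5 + N\right) \left(0 - 4\right) = \left(5 + N\right) \left(-4\right) = -20 - 4 N$)
$y{\left(x,C \right)} = x$
$Y{\left(u,X \right)} = u - 36 X$ ($Y{\left(u,X \right)} = \left(-20 - 16\right) X + u = - 36 X + u = u - 36 X$)
$6860 - Y{\left(86,22 \right)} = 6860 - \left(86 - 792\right) = 6860 - -706 = 6860 + 706 = 7566$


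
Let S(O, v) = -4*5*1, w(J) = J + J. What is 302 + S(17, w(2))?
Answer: 282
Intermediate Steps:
w(J) = 2*J
S(O, v) = -20 (S(O, v) = -20*1 = -20)
302 + S(17, w(2)) = 302 - 20 = 282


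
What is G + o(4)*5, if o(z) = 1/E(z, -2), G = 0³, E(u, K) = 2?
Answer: 5/2 ≈ 2.5000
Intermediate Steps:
G = 0
o(z) = ½ (o(z) = 1/2 = ½)
G + o(4)*5 = 0 + (½)*5 = 0 + 5/2 = 5/2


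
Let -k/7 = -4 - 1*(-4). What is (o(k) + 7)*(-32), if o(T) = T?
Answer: -224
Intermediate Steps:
k = 0 (k = -7*(-4 - 1*(-4)) = -7*(-4 + 4) = -7*0 = 0)
(o(k) + 7)*(-32) = (0 + 7)*(-32) = 7*(-32) = -224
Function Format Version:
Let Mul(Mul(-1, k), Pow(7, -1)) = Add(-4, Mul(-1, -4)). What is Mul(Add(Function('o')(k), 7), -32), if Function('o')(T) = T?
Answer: -224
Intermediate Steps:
k = 0 (k = Mul(-7, Add(-4, Mul(-1, -4))) = Mul(-7, Add(-4, 4)) = Mul(-7, 0) = 0)
Mul(Add(Function('o')(k), 7), -32) = Mul(Add(0, 7), -32) = Mul(7, -32) = -224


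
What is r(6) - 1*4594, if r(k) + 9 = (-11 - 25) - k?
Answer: -4645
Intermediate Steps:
r(k) = -45 - k (r(k) = -9 + ((-11 - 25) - k) = -9 + (-36 - k) = -45 - k)
r(6) - 1*4594 = (-45 - 1*6) - 1*4594 = (-45 - 6) - 4594 = -51 - 4594 = -4645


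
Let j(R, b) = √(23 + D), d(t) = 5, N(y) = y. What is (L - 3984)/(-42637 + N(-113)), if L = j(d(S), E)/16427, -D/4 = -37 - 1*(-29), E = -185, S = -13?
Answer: 664/7125 - √55/702254250 ≈ 0.093193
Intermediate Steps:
D = 32 (D = -4*(-37 - 1*(-29)) = -4*(-37 + 29) = -4*(-8) = 32)
j(R, b) = √55 (j(R, b) = √(23 + 32) = √55)
L = √55/16427 ≈ 0.00045146
(L - 3984)/(-42637 + N(-113)) = (√55/16427 - 3984)/(-42637 - 113) = (-3984 + √55/16427)/(-42750) = (-3984 + √55/16427)*(-1/42750) = 664/7125 - √55/702254250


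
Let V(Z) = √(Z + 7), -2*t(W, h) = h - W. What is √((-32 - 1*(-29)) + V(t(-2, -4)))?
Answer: √(-3 + 2*√2) ≈ 0.41421*I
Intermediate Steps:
t(W, h) = W/2 - h/2 (t(W, h) = -(h - W)/2 = W/2 - h/2)
V(Z) = √(7 + Z)
√((-32 - 1*(-29)) + V(t(-2, -4))) = √((-32 - 1*(-29)) + √(7 + ((½)*(-2) - ½*(-4)))) = √((-32 + 29) + √(7 + (-1 + 2))) = √(-3 + √(7 + 1)) = √(-3 + √8) = √(-3 + 2*√2)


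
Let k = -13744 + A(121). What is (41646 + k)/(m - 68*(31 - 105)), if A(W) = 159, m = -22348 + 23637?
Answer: 28061/6321 ≈ 4.4393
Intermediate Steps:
m = 1289
k = -13585 (k = -13744 + 159 = -13585)
(41646 + k)/(m - 68*(31 - 105)) = (41646 - 13585)/(1289 - 68*(31 - 105)) = 28061/(1289 - 68*(-74)) = 28061/(1289 + 5032) = 28061/6321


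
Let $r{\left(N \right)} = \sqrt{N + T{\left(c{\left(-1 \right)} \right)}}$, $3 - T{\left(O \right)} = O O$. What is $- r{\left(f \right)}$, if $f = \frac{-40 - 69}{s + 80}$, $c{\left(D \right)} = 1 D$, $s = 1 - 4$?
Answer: $- \frac{3 \sqrt{385}}{77} \approx -0.76447$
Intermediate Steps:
$s = -3$
$c{\left(D \right)} = D$
$T{\left(O \right)} = 3 - O^{2}$ ($T{\left(O \right)} = 3 - O O = 3 - O^{2}$)
$f = - \frac{109}{77}$ ($f = \frac{-40 - 69}{-3 + 80} = - \frac{109}{77} \approx -1.4156$)
$r{\left(N \right)} = \sqrt{2 + N}$ ($r{\left(N \right)} = \sqrt{N + \left(3 - \left(-1\right)^{2}\right)} = \sqrt{N + \left(3 - 1\right)} = \sqrt{N + 2} = \sqrt{2 + N}$)
$- r{\left(f \right)} = - \sqrt{2 - \frac{109}{77}} = - \sqrt{\frac{45}{77}} = - \frac{3 \sqrt{385}}{77}$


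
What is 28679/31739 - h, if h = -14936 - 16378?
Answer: 58464925/1867 ≈ 31315.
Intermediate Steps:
h = -31314
28679/31739 - h = 28679/31739 - 1*(-31314) = 28679*(1/31739) + 31314 = 1687/1867 + 31314 = 58464925/1867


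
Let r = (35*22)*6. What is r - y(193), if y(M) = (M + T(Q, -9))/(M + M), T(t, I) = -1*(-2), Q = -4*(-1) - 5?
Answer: 1783125/386 ≈ 4619.5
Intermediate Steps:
Q = -1 (Q = 4 - 5 = -1)
T(t, I) = 2
y(M) = (2 + M)/(2*M) (y(M) = (M + 2)/(M + M) = (2 + M)/((2*M)) = (2 + M)*(1/(2*M)) = (2 + M)/(2*M))
r = 4620 (r = 770*6 = 4620)
r - y(193) = 4620 - (2 + 193)/(2*193) = 4620 - 195/(2*193) = 4620 - 1*195/386 = 4620 - 195/386 = 1783125/386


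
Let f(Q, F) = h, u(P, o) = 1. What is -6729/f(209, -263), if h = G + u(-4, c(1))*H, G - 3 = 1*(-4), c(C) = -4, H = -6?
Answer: 6729/7 ≈ 961.29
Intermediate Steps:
G = -1 (G = 3 + 1*(-4) = 3 - 4 = -1)
h = -7 (h = -1 + 1*(-6) = -1 - 6 = -7)
f(Q, F) = -7
-6729/f(209, -263) = -6729/(-7) = -6729*(-⅐) = 6729/7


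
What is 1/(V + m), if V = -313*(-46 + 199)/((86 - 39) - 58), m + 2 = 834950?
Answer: 11/9232317 ≈ 1.1915e-6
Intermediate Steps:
m = 834948 (m = -2 + 834950 = 834948)
V = 47889/11 (V = -47889/(47 - 58) = -47889/(-11) = -47889*(-1)/11 = -313*(-153/11) = 47889/11 ≈ 4353.5)
1/(V + m) = 1/(47889/11 + 834948) = 1/(9232317/11) = 11/9232317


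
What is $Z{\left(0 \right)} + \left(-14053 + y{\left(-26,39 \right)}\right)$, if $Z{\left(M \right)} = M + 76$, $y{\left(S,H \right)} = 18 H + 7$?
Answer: $-13268$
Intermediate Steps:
$y{\left(S,H \right)} = 7 + 18 H$
$Z{\left(M \right)} = 76 + M$
$Z{\left(0 \right)} + \left(-14053 + y{\left(-26,39 \right)}\right) = \left(76 + 0\right) + \left(-14053 + \left(7 + 18 \cdot 39\right)\right) = 76 + \left(-14053 + \left(7 + 702\right)\right) = 76 + \left(-14053 + 709\right) = 76 - 13344 = -13268$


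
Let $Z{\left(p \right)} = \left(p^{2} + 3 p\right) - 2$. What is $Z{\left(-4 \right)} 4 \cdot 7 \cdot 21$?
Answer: $1176$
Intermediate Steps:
$Z{\left(p \right)} = -2 + p^{2} + 3 p$
$Z{\left(-4 \right)} 4 \cdot 7 \cdot 21 = \left(-2 + \left(-4\right)^{2} + 3 \left(-4\right)\right) 4 \cdot 7 \cdot 21 = \left(-2 + 16 - 12\right) 28 \cdot 21 = 2 \cdot 28 \cdot 21 = 56 \cdot 21 = 1176$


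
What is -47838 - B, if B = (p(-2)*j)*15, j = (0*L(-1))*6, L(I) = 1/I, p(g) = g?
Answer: -47838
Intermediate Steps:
L(I) = 1/I
j = 0 (j = (0/(-1))*6 = (0*(-1))*6 = 0*6 = 0)
B = 0 (B = -2*0*15 = 0*15 = 0)
-47838 - B = -47838 - 1*0 = -47838 + 0 = -47838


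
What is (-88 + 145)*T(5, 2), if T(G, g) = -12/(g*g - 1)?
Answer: -228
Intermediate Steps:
T(G, g) = -12/(-1 + g**2) (T(G, g) = -12/(g**2 - 1) = -12/(-1 + g**2))
(-88 + 145)*T(5, 2) = (-88 + 145)*(-12/(-1 + 2**2)) = 57*(-12/(-1 + 4)) = 57*(-12/3) = 57*(-12*1/3) = 57*(-4) = -228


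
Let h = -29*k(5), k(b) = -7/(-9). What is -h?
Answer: 203/9 ≈ 22.556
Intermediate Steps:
k(b) = 7/9 (k(b) = -7*(-1/9) = 7/9)
h = -203/9 (h = -29*7/9 = -203/9 ≈ -22.556)
-h = -1*(-203/9) = 203/9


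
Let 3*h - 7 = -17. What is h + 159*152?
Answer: 72494/3 ≈ 24165.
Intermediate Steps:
h = -10/3 (h = 7/3 + (⅓)*(-17) = 7/3 - 17/3 = -10/3 ≈ -3.3333)
h + 159*152 = -10/3 + 159*152 = -10/3 + 24168 = 72494/3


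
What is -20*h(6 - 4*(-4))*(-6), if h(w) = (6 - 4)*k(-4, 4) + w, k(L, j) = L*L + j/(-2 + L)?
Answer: 6320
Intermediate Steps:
k(L, j) = L² + j/(-2 + L)
h(w) = 92/3 + w (h(w) = (6 - 4)*((4 + (-4)³ - 2*(-4)²)/(-2 - 4)) + w = 2*((4 - 64 - 2*16)/(-6)) + w = 2*(-(4 - 64 - 32)/6) + w = 2*(-⅙*(-92)) + w = 2*(46/3) + w = 92/3 + w)
-20*h(6 - 4*(-4))*(-6) = -20*(92/3 + (6 - 4*(-4)))*(-6) = -20*(92/3 + (6 + 16))*(-6) = -20*(92/3 + 22)*(-6) = -20*158/3*(-6) = -3160/3*(-6) = 6320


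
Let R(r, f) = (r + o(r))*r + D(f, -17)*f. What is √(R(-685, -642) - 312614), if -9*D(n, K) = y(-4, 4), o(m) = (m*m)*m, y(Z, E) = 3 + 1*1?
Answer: 2*√495387579423/3 ≈ 4.6923e+5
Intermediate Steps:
y(Z, E) = 4 (y(Z, E) = 3 + 1 = 4)
o(m) = m³ (o(m) = m²*m = m³)
D(n, K) = -4/9 (D(n, K) = -⅑*4 = -4/9)
R(r, f) = -4*f/9 + r*(r + r³) (R(r, f) = (r + r³)*r - 4*f/9 = r*(r + r³) - 4*f/9 = -4*f/9 + r*(r + r³))
√(R(-685, -642) - 312614) = √(((-685)² + (-685)⁴ - 4/9*(-642)) - 312614) = √((469225 + 220172100625 + 856/3) - 312614) = √(660517710406/3 - 312614) = √(660516772564/3) = 2*√495387579423/3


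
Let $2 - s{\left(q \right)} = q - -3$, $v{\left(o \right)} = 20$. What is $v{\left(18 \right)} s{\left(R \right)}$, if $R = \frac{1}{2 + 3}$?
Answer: $-24$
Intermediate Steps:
$R = \frac{1}{5} \approx 0.2$
$s{\left(q \right)} = -1 - q$ ($s{\left(q \right)} = 2 - \left(q - -3\right) = 2 - \left(q + 3\right) = 2 - \left(3 + q\right) = -1 - q$)
$v{\left(18 \right)} s{\left(R \right)} = 20 \left(-1 - \frac{1}{5}\right) = 20 \left(- \frac{6}{5}\right) = -24$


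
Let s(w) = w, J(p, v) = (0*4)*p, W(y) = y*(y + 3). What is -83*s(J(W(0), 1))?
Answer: 0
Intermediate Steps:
W(y) = y*(3 + y)
J(p, v) = 0 (J(p, v) = 0*p = 0)
-83*s(J(W(0), 1)) = -83*0 = 0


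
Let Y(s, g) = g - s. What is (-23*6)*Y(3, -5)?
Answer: 1104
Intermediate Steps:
(-23*6)*Y(3, -5) = (-23*6)*(-5 - 1*3) = -138*(-5 - 3) = -138*(-8) = 1104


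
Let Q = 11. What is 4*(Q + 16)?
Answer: 108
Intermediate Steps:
4*(Q + 16) = 4*(11 + 16) = 4*27 = 108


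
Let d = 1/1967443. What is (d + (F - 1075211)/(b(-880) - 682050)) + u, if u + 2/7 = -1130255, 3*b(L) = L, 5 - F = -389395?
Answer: -31864020073471240287/28191903910030 ≈ -1.1303e+6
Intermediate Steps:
F = 389400 (F = 5 - 1*(-389395) = 5 + 389395 = 389400)
b(L) = L/3
d = 1/1967443 ≈ 5.0827e-7
u = -7911787/7 (u = -2/7 - 1130255 = -7911787/7 ≈ -1.1303e+6)
(d + (F - 1075211)/(b(-880) - 682050)) + u = (1/1967443 + (389400 - 1075211)/((⅓)*(-880) - 682050)) - 7911787/7 = (1/1967443 - 685811/(-880/3 - 682050)) - 7911787/7 = (1/1967443 - 685811/(-2047030/3)) - 7911787/7 = (1/1967443 - 685811*(-3/2047030)) - 7911787/7 = (1/1967443 + 2057433/2047030) - 7911787/7 = 4047884200849/4027414844290 - 7911787/7 = -31864020073471240287/28191903910030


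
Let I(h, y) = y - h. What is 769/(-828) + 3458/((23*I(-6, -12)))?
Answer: -21517/828 ≈ -25.987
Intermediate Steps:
769/(-828) + 3458/((23*I(-6, -12))) = 769/(-828) + 3458/((23*(-12 - 1*(-6)))) = 769*(-1/828) + 3458/((23*(-12 + 6))) = -769/828 + 3458/((23*(-6))) = -769/828 + 3458/(-138) = -769/828 + 3458*(-1/138) = -769/828 - 1729/69 = -21517/828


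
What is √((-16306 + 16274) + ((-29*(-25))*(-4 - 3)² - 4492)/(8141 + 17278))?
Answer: 5*I*√795487605/25419 ≈ 5.5479*I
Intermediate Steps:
√((-16306 + 16274) + ((-29*(-25))*(-4 - 3)² - 4492)/(8141 + 17278)) = √(-32 + (725*(-7)² - 4492)/25419) = √(-32 + (725*49 - 4492)*(1/25419)) = √(-32 + (35525 - 4492)*(1/25419)) = √(-32 + 31033*(1/25419)) = √(-32 + 31033/25419) = √(-782375/25419) = 5*I*√795487605/25419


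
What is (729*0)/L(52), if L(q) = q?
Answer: 0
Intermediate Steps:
(729*0)/L(52) = (729*0)/52 = 0*(1/52) = 0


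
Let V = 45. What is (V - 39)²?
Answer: 36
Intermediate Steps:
(V - 39)² = (45 - 39)² = 6² = 36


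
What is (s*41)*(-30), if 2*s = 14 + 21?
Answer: -21525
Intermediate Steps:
s = 35/2 (s = (14 + 21)/2 = (½)*35 = 35/2 ≈ 17.500)
(s*41)*(-30) = ((35/2)*41)*(-30) = (1435/2)*(-30) = -21525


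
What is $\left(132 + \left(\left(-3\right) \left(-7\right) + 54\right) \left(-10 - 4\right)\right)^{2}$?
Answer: $842724$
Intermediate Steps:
$\left(132 + \left(\left(-3\right) \left(-7\right) + 54\right) \left(-10 - 4\right)\right)^{2} = \left(132 + \left(21 + 54\right) \left(-14\right)\right)^{2} = \left(132 + 75 \left(-14\right)\right)^{2} = \left(132 - 1050\right)^{2} = \left(-918\right)^{2} = 842724$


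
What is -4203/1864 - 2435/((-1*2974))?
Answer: -3980441/2771768 ≈ -1.4361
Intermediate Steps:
-4203/1864 - 2435/((-1*2974)) = -4203*1/1864 - 2435/(-2974) = -4203/1864 - 2435*(-1/2974) = -4203/1864 + 2435/2974 = -3980441/2771768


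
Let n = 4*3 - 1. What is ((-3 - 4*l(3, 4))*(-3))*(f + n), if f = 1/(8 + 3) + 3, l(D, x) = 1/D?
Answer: 2015/11 ≈ 183.18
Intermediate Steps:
n = 11 (n = 12 - 1 = 11)
f = 34/11 (f = 1/11 + 3 = 34/11 ≈ 3.0909)
((-3 - 4*l(3, 4))*(-3))*(f + n) = ((-3 - 4/3)*(-3))*(34/11 + 11) = ((-3 - 4*⅓)*(-3))*(155/11) = ((-3 - 4/3)*(-3))*(155/11) = -13/3*(-3)*(155/11) = 13*(155/11) = 2015/11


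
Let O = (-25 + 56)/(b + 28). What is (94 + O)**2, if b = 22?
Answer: 22382361/2500 ≈ 8952.9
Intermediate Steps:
O = 31/50 (O = (-25 + 56)/(22 + 28) = 31/50 ≈ 0.62000)
(94 + O)**2 = (94 + 31/50)**2 = (4731/50)**2 = 22382361/2500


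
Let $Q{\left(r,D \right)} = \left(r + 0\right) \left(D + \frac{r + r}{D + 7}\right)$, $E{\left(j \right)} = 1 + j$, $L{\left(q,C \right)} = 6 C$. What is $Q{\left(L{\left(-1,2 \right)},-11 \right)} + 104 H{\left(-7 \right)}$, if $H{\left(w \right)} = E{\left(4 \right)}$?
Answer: $316$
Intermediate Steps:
$H{\left(w \right)} = 5$ ($H{\left(w \right)} = 1 + 4 = 5$)
$Q{\left(r,D \right)} = r \left(D + \frac{2 r}{7 + D}\right)$
$Q{\left(L{\left(-1,2 \right)},-11 \right)} + 104 H{\left(-7 \right)} = \frac{6 \cdot 2 \left(\left(-11\right)^{2} + 2 \cdot 6 \cdot 2 + 7 \left(-11\right)\right)}{7 - 11} + 104 \cdot 5 = \frac{12 \left(121 + 2 \cdot 12 - 77\right)}{-4} + 520 = 12 \left(- \frac{1}{4}\right) \left(121 + 24 - 77\right) + 520 = 12 \left(- \frac{1}{4}\right) 68 + 520 = -204 + 520 = 316$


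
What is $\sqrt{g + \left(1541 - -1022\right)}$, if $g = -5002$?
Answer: $3 i \sqrt{271} \approx 49.386 i$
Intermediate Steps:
$\sqrt{g + \left(1541 - -1022\right)} = \sqrt{-5002 + \left(1541 - -1022\right)} = \sqrt{-5002 + \left(1541 + 1022\right)} = \sqrt{-5002 + 2563} = \sqrt{-2439} = 3 i \sqrt{271}$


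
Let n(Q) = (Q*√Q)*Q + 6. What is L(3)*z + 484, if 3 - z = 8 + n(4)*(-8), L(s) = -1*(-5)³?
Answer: 37859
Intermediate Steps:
L(s) = 125 (L(s) = -1*(-125) = 125)
n(Q) = 6 + Q^(5/2) (n(Q) = Q^(3/2)*Q + 6 = Q^(5/2) + 6 = 6 + Q^(5/2))
z = 299 (z = 3 - (8 + (6 + 4^(5/2))*(-8)) = 3 - (8 + (6 + 32)*(-8)) = 3 - (8 + 38*(-8)) = 3 - (8 - 304) = 3 - 1*(-296) = 3 + 296 = 299)
L(3)*z + 484 = 125*299 + 484 = 37375 + 484 = 37859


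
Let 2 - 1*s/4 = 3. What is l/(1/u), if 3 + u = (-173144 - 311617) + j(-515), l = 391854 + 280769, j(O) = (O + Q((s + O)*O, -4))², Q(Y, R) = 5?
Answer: -151114173672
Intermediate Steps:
s = -4 (s = 8 - 4*3 = 8 - 12 = -4)
j(O) = (5 + O)² (j(O) = (O + 5)² = (5 + O)²)
l = 672623
u = -224664 (u = -3 + ((-173144 - 311617) + (5 - 515)²) = -3 + (-484761 + (-510)²) = -3 + (-484761 + 260100) = -3 - 224661 = -224664)
l/(1/u) = 672623/(1/(-224664)) = 672623/(-1/224664) = 672623*(-224664) = -151114173672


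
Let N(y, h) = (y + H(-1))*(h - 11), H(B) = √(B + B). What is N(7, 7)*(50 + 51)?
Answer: -2828 - 404*I*√2 ≈ -2828.0 - 571.34*I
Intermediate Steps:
H(B) = √2*√B (H(B) = √(2*B) = √2*√B)
N(y, h) = (-11 + h)*(y + I*√2) (N(y, h) = (y + √2*√(-1))*(h - 11) = (y + √2*I)*(-11 + h) = (y + I*√2)*(-11 + h) = (-11 + h)*(y + I*√2))
N(7, 7)*(50 + 51) = (-11*7 + 7*7 - 11*I*√2 + I*7*√2)*(50 + 51) = (-77 + 49 - 11*I*√2 + 7*I*√2)*101 = (-28 - 4*I*√2)*101 = -2828 - 404*I*√2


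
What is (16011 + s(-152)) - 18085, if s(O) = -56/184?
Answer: -47709/23 ≈ -2074.3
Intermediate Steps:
s(O) = -7/23 (s(O) = -56*1/184 = -7/23)
(16011 + s(-152)) - 18085 = (16011 - 7/23) - 18085 = 368246/23 - 18085 = -47709/23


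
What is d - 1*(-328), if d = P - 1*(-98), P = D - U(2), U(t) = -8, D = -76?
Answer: 358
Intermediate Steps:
P = -68 (P = -76 - 1*(-8) = -76 + 8 = -68)
d = 30 (d = -68 - 1*(-98) = -68 + 98 = 30)
d - 1*(-328) = 30 - 1*(-328) = 30 + 328 = 358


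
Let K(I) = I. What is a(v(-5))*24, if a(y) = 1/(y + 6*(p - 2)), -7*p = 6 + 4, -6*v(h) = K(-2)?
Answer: -504/425 ≈ -1.1859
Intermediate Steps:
v(h) = ⅓ (v(h) = -⅙*(-2) = ⅓)
p = -10/7 (p = -(6 + 4)/7 = -⅐*10 = -10/7 ≈ -1.4286)
a(y) = 1/(-144/7 + y) (a(y) = 1/(y + 6*(-10/7 - 2)) = 1/(y + 6*(-24/7)) = 1/(y - 144/7) = 1/(-144/7 + y))
a(v(-5))*24 = (7/(-144 + 7*(⅓)))*24 = (7/(-144 + 7/3))*24 = (7/(-425/3))*24 = (7*(-3/425))*24 = -21/425*24 = -504/425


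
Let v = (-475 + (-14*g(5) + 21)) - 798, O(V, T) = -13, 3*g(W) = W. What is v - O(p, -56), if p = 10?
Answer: -3787/3 ≈ -1262.3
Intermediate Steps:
g(W) = W/3
v = -3826/3 (v = (-475 + (-14*5/3 + 21)) - 798 = (-475 + (-70/3 + 21)) - 798 = (-475 - 7/3) - 798 = -1432/3 - 798 = -3826/3 ≈ -1275.3)
v - O(p, -56) = -3826/3 - 1*(-13) = -3826/3 + 13 = -3787/3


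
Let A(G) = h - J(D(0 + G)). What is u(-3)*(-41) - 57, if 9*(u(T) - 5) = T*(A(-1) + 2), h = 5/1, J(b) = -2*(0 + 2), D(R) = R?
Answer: -335/3 ≈ -111.67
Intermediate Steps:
J(b) = -4 (J(b) = -2*2 = -4)
h = 5 (h = 5*1 = 5)
A(G) = 9 (A(G) = 5 - 1*(-4) = 5 + 4 = 9)
u(T) = 5 + 11*T/9 (u(T) = 5 + (T*(9 + 2))/9 = 5 + (T*11)/9 = 5 + (11*T)/9 = 5 + 11*T/9)
u(-3)*(-41) - 57 = (5 + (11/9)*(-3))*(-41) - 57 = (5 - 11/3)*(-41) - 57 = (4/3)*(-41) - 57 = -164/3 - 57 = -335/3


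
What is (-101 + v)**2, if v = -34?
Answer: 18225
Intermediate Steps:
(-101 + v)**2 = (-101 - 34)**2 = (-135)**2 = 18225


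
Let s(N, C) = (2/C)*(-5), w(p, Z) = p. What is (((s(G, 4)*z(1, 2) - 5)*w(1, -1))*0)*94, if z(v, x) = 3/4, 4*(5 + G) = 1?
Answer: 0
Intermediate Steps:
G = -19/4 (G = -5 + (¼)*1 = -5 + ¼ = -19/4 ≈ -4.7500)
z(v, x) = ¾ (z(v, x) = 3*(¼) = ¾)
s(N, C) = -10/C
(((s(G, 4)*z(1, 2) - 5)*w(1, -1))*0)*94 = (((-10/4*(¾) - 5)*1)*0)*94 = (((-10*¼*(¾) - 5)*1)*0)*94 = (((-5/2*¾ - 5)*1)*0)*94 = (((-15/8 - 5)*1)*0)*94 = (-55/8*1*0)*94 = -55/8*0*94 = 0*94 = 0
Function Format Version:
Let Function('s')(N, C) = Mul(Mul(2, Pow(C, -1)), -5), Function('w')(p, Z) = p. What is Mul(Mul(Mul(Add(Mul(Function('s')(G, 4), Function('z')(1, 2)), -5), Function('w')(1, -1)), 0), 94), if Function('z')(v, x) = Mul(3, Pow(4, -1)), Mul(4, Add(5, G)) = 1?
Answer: 0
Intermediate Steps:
G = Rational(-19, 4) (G = Add(-5, Mul(Rational(1, 4), 1)) = Add(-5, Rational(1, 4)) = Rational(-19, 4) ≈ -4.7500)
Function('z')(v, x) = Rational(3, 4) (Function('z')(v, x) = Mul(3, Rational(1, 4)) = Rational(3, 4))
Function('s')(N, C) = Mul(-10, Pow(C, -1))
Mul(Mul(Mul(Add(Mul(Function('s')(G, 4), Function('z')(1, 2)), -5), Function('w')(1, -1)), 0), 94) = Mul(Mul(Mul(Add(Mul(Mul(-10, Pow(4, -1)), Rational(3, 4)), -5), 1), 0), 94) = Mul(Mul(Mul(Add(Mul(Mul(-10, Rational(1, 4)), Rational(3, 4)), -5), 1), 0), 94) = Mul(Mul(Mul(Add(Mul(Rational(-5, 2), Rational(3, 4)), -5), 1), 0), 94) = Mul(Mul(Mul(Add(Rational(-15, 8), -5), 1), 0), 94) = Mul(Mul(Mul(Rational(-55, 8), 1), 0), 94) = Mul(Mul(Rational(-55, 8), 0), 94) = Mul(0, 94) = 0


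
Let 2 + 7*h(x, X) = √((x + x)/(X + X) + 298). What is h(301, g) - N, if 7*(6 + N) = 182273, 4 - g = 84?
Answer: -182233/7 + √117695/140 ≈ -26031.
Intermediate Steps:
g = -80 (g = 4 - 1*84 = 4 - 84 = -80)
N = 26033 (N = -6 + (⅐)*182273 = -6 + 26039 = 26033)
h(x, X) = -2/7 + √(298 + x/X)/7 (h(x, X) = -2/7 + √((x + x)/(X + X) + 298)/7 = -2/7 + √((2*x)/((2*X)) + 298)/7 = -2/7 + √((2*x)*(1/(2*X)) + 298)/7 = -2/7 + √(x/X + 298)/7 = -2/7 + √(298 + x/X)/7)
h(301, g) - N = (-2/7 + √((301 + 298*(-80))/(-80))/7) - 1*26033 = (-2/7 + √(-(301 - 23840)/80)/7) - 26033 = (-2/7 + √(-1/80*(-23539))/7) - 26033 = (-2/7 + √(23539/80)/7) - 26033 = (-2/7 + (√117695/20)/7) - 26033 = (-2/7 + √117695/140) - 26033 = -182233/7 + √117695/140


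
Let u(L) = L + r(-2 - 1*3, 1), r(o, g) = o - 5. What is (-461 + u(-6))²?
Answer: 227529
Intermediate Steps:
r(o, g) = -5 + o
u(L) = -10 + L (u(L) = L + (-5 + (-2 - 1*3)) = L + (-5 + (-2 - 3)) = L + (-5 - 5) = L - 10 = -10 + L)
(-461 + u(-6))² = (-461 + (-10 - 6))² = (-461 - 16)² = (-477)² = 227529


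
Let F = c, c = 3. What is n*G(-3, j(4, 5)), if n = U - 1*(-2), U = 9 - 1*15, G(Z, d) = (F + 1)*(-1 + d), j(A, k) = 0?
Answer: 16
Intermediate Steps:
F = 3
G(Z, d) = -4 + 4*d (G(Z, d) = (3 + 1)*(-1 + d) = 4*(-1 + d) = -4 + 4*d)
U = -6 (U = 9 - 15 = -6)
n = -4 (n = -6 - 1*(-2) = -6 + 2 = -4)
n*G(-3, j(4, 5)) = -4*(-4 + 4*0) = -4*(-4 + 0) = -4*(-4) = 16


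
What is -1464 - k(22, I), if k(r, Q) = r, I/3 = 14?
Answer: -1486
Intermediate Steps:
I = 42 (I = 3*14 = 42)
-1464 - k(22, I) = -1464 - 1*22 = -1464 - 22 = -1486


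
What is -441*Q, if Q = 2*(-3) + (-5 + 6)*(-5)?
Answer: 4851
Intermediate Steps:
Q = -11 (Q = -6 + 1*(-5) = -6 - 5 = -11)
-441*Q = -441*(-11) = 4851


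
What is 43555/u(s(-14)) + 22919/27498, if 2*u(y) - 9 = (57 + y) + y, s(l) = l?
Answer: 1198110851/522462 ≈ 2293.2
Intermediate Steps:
u(y) = 33 + y (u(y) = 9/2 + ((57 + y) + y)/2 = 9/2 + (57 + 2*y)/2 = 9/2 + (57/2 + y) = 33 + y)
43555/u(s(-14)) + 22919/27498 = 43555/(33 - 14) + 22919/27498 = 43555/19 + 22919*(1/27498) = 43555*(1/19) + 22919/27498 = 43555/19 + 22919/27498 = 1198110851/522462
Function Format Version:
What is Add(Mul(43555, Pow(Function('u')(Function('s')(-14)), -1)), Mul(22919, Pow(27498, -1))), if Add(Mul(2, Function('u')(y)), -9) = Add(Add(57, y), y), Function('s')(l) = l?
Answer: Rational(1198110851, 522462) ≈ 2293.2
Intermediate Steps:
Function('u')(y) = Add(33, y) (Function('u')(y) = Add(Rational(9, 2), Mul(Rational(1, 2), Add(Add(57, y), y))) = Add(Rational(9, 2), Mul(Rational(1, 2), Add(57, Mul(2, y)))) = Add(Rational(9, 2), Add(Rational(57, 2), y)) = Add(33, y))
Add(Mul(43555, Pow(Function('u')(Function('s')(-14)), -1)), Mul(22919, Pow(27498, -1))) = Add(Mul(43555, Pow(Add(33, -14), -1)), Mul(22919, Pow(27498, -1))) = Add(Mul(43555, Pow(19, -1)), Mul(22919, Rational(1, 27498))) = Add(Mul(43555, Rational(1, 19)), Rational(22919, 27498)) = Add(Rational(43555, 19), Rational(22919, 27498)) = Rational(1198110851, 522462)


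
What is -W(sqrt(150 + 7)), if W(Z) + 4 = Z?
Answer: 4 - sqrt(157) ≈ -8.5300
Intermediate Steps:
W(Z) = -4 + Z
-W(sqrt(150 + 7)) = -(-4 + sqrt(150 + 7)) = -(-4 + sqrt(157)) = 4 - sqrt(157)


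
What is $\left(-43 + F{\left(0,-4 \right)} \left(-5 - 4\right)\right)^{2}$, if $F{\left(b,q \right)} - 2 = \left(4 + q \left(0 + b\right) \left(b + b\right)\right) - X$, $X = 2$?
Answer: $6241$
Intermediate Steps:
$F{\left(b,q \right)} = 4 + 2 q b^{2}$ ($F{\left(b,q \right)} = 2 + \left(\left(4 + q \left(0 + b\right) \left(b + b\right)\right) - 2\right) = 2 + \left(\left(4 + q b 2 b\right) - 2\right) = 2 + \left(\left(4 + q 2 b^{2}\right) - 2\right) = 2 + \left(\left(4 + 2 q b^{2}\right) - 2\right) = 2 + \left(2 + 2 q b^{2}\right) = 4 + 2 q b^{2}$)
$\left(-43 + F{\left(0,-4 \right)} \left(-5 - 4\right)\right)^{2} = \left(-43 + \left(4 + 2 \left(-4\right) 0^{2}\right) \left(-5 - 4\right)\right)^{2} = \left(-43 + \left(4 + 2 \left(-4\right) 0\right) \left(-9\right)\right)^{2} = \left(-43 + \left(4 + 0\right) \left(-9\right)\right)^{2} = \left(-43 + 4 \left(-9\right)\right)^{2} = \left(-43 - 36\right)^{2} = \left(-79\right)^{2} = 6241$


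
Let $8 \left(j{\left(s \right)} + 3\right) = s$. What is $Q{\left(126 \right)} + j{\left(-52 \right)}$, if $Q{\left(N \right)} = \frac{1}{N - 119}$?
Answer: $- \frac{131}{14} \approx -9.3571$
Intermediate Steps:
$j{\left(s \right)} = -3 + \frac{s}{8}$
$Q{\left(N \right)} = \frac{1}{-119 + N}$
$Q{\left(126 \right)} + j{\left(-52 \right)} = \frac{1}{-119 + 126} + \left(-3 + \frac{1}{8} \left(-52\right)\right) = \frac{1}{7} - \frac{19}{2} = - \frac{131}{14}$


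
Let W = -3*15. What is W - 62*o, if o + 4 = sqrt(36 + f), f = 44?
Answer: 203 - 248*sqrt(5) ≈ -351.54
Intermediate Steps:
W = -45
o = -4 + 4*sqrt(5) (o = -4 + sqrt(36 + 44) = -4 + sqrt(80) = -4 + 4*sqrt(5) ≈ 4.9443)
W - 62*o = -45 - 62*(-4 + 4*sqrt(5)) = -45 + (248 - 248*sqrt(5)) = 203 - 248*sqrt(5)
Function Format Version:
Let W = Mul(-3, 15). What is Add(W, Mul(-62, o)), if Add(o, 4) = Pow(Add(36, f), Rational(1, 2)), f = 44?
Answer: Add(203, Mul(-248, Pow(5, Rational(1, 2)))) ≈ -351.54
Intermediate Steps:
W = -45
o = Add(-4, Mul(4, Pow(5, Rational(1, 2)))) (o = Add(-4, Pow(Add(36, 44), Rational(1, 2))) = Add(-4, Pow(80, Rational(1, 2))) = Add(-4, Mul(4, Pow(5, Rational(1, 2)))) ≈ 4.9443)
Add(W, Mul(-62, o)) = Add(-45, Mul(-62, Add(-4, Mul(4, Pow(5, Rational(1, 2)))))) = Add(-45, Add(248, Mul(-248, Pow(5, Rational(1, 2))))) = Add(203, Mul(-248, Pow(5, Rational(1, 2))))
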